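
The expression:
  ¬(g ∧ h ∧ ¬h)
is always true.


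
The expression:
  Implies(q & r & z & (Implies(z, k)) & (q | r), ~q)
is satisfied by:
  {k: False, q: False, z: False, r: False}
  {r: True, k: False, q: False, z: False}
  {z: True, k: False, q: False, r: False}
  {r: True, z: True, k: False, q: False}
  {q: True, r: False, k: False, z: False}
  {r: True, q: True, k: False, z: False}
  {z: True, q: True, r: False, k: False}
  {r: True, z: True, q: True, k: False}
  {k: True, z: False, q: False, r: False}
  {r: True, k: True, z: False, q: False}
  {z: True, k: True, r: False, q: False}
  {r: True, z: True, k: True, q: False}
  {q: True, k: True, z: False, r: False}
  {r: True, q: True, k: True, z: False}
  {z: True, q: True, k: True, r: False}


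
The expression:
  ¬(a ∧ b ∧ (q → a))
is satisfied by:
  {a: False, b: False}
  {b: True, a: False}
  {a: True, b: False}


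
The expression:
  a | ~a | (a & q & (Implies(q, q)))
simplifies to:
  True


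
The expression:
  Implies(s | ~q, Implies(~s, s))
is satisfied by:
  {q: True, s: True}
  {q: True, s: False}
  {s: True, q: False}


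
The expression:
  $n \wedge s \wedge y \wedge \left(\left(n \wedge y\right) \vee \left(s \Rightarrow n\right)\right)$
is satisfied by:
  {s: True, y: True, n: True}


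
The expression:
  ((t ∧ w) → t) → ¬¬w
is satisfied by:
  {w: True}


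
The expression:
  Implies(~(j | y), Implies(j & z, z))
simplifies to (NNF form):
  True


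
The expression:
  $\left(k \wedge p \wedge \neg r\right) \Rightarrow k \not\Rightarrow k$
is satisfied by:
  {r: True, p: False, k: False}
  {p: False, k: False, r: False}
  {r: True, k: True, p: False}
  {k: True, p: False, r: False}
  {r: True, p: True, k: False}
  {p: True, r: False, k: False}
  {r: True, k: True, p: True}


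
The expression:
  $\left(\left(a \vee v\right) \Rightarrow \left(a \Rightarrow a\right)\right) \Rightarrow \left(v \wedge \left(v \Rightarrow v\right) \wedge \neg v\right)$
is never true.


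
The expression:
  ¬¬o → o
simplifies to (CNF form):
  True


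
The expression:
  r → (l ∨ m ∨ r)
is always true.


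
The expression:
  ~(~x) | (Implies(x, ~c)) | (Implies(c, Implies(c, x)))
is always true.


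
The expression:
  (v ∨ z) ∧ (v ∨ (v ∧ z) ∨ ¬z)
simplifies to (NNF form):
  v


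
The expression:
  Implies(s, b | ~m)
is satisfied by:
  {b: True, s: False, m: False}
  {s: False, m: False, b: False}
  {b: True, m: True, s: False}
  {m: True, s: False, b: False}
  {b: True, s: True, m: False}
  {s: True, b: False, m: False}
  {b: True, m: True, s: True}


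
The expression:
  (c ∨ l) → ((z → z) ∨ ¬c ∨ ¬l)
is always true.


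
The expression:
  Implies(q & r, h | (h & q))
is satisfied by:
  {h: True, q: False, r: False}
  {h: False, q: False, r: False}
  {r: True, h: True, q: False}
  {r: True, h: False, q: False}
  {q: True, h: True, r: False}
  {q: True, h: False, r: False}
  {q: True, r: True, h: True}


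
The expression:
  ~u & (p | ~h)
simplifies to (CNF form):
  ~u & (p | ~h)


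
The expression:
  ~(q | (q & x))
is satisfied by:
  {q: False}


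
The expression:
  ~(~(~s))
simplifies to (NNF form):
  ~s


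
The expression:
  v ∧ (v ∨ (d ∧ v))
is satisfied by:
  {v: True}


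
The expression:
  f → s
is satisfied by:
  {s: True, f: False}
  {f: False, s: False}
  {f: True, s: True}


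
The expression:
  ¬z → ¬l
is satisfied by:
  {z: True, l: False}
  {l: False, z: False}
  {l: True, z: True}


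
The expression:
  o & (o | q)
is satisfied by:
  {o: True}


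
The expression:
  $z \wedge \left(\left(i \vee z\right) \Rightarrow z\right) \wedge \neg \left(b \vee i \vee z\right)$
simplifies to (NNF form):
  $\text{False}$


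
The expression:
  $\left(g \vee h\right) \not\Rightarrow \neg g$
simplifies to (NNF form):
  $g$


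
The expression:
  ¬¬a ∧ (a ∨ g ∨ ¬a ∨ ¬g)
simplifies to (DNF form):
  a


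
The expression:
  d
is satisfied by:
  {d: True}


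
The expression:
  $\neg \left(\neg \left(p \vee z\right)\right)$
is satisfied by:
  {z: True, p: True}
  {z: True, p: False}
  {p: True, z: False}


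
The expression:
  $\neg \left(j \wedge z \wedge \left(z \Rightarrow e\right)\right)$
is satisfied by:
  {e: False, z: False, j: False}
  {j: True, e: False, z: False}
  {z: True, e: False, j: False}
  {j: True, z: True, e: False}
  {e: True, j: False, z: False}
  {j: True, e: True, z: False}
  {z: True, e: True, j: False}


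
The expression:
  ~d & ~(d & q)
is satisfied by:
  {d: False}


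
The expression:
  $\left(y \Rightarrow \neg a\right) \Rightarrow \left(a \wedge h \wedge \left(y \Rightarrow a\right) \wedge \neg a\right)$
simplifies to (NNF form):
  $a \wedge y$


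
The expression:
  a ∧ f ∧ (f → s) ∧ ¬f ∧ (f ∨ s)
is never true.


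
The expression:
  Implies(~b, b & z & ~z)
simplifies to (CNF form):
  b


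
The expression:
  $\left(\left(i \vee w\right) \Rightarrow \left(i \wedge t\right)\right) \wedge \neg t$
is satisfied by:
  {i: False, w: False, t: False}


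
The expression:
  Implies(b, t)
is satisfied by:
  {t: True, b: False}
  {b: False, t: False}
  {b: True, t: True}


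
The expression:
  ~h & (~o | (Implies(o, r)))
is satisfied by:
  {r: True, h: False, o: False}
  {h: False, o: False, r: False}
  {r: True, o: True, h: False}


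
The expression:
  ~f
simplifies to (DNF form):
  ~f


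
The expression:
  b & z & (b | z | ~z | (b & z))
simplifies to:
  b & z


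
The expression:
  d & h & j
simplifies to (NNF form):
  d & h & j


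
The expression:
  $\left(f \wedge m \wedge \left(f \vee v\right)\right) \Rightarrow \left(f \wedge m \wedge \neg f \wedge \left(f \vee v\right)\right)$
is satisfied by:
  {m: False, f: False}
  {f: True, m: False}
  {m: True, f: False}


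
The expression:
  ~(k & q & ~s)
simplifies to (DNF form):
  s | ~k | ~q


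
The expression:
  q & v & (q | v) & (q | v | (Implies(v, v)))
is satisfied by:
  {q: True, v: True}


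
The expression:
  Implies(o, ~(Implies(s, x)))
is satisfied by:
  {s: True, x: False, o: False}
  {x: False, o: False, s: False}
  {s: True, x: True, o: False}
  {x: True, s: False, o: False}
  {o: True, s: True, x: False}


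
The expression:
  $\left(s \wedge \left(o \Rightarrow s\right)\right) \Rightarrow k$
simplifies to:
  $k \vee \neg s$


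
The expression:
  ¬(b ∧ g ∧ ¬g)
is always true.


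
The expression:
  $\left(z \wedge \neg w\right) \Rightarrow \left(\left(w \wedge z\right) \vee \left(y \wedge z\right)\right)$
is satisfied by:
  {y: True, w: True, z: False}
  {y: True, w: False, z: False}
  {w: True, y: False, z: False}
  {y: False, w: False, z: False}
  {y: True, z: True, w: True}
  {y: True, z: True, w: False}
  {z: True, w: True, y: False}


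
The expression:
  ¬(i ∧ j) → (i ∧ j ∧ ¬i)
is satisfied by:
  {i: True, j: True}


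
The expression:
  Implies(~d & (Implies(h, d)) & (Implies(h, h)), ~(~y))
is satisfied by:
  {y: True, d: True, h: True}
  {y: True, d: True, h: False}
  {y: True, h: True, d: False}
  {y: True, h: False, d: False}
  {d: True, h: True, y: False}
  {d: True, h: False, y: False}
  {h: True, d: False, y: False}


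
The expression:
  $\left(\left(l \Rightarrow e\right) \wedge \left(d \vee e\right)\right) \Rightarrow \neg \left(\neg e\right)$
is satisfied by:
  {l: True, e: True, d: False}
  {l: True, e: False, d: False}
  {e: True, l: False, d: False}
  {l: False, e: False, d: False}
  {d: True, l: True, e: True}
  {d: True, l: True, e: False}
  {d: True, e: True, l: False}


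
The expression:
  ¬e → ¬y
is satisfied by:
  {e: True, y: False}
  {y: False, e: False}
  {y: True, e: True}


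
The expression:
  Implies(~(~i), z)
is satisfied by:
  {z: True, i: False}
  {i: False, z: False}
  {i: True, z: True}


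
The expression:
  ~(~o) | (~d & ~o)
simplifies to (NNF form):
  o | ~d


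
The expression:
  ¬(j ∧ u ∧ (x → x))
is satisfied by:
  {u: False, j: False}
  {j: True, u: False}
  {u: True, j: False}


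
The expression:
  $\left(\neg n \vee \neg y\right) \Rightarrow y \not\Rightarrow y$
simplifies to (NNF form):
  $n \wedge y$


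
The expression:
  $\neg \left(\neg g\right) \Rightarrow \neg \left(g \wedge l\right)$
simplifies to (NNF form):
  $\neg g \vee \neg l$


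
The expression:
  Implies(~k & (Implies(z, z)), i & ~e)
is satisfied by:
  {i: True, k: True, e: False}
  {k: True, e: False, i: False}
  {i: True, k: True, e: True}
  {k: True, e: True, i: False}
  {i: True, e: False, k: False}


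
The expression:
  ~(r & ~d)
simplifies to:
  d | ~r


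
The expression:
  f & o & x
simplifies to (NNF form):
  f & o & x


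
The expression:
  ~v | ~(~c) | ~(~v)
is always true.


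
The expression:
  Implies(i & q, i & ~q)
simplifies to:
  ~i | ~q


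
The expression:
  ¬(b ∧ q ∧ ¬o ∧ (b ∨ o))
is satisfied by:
  {o: True, q: False, b: False}
  {q: False, b: False, o: False}
  {b: True, o: True, q: False}
  {b: True, q: False, o: False}
  {o: True, q: True, b: False}
  {q: True, o: False, b: False}
  {b: True, q: True, o: True}


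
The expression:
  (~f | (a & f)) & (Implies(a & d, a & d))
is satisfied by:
  {a: True, f: False}
  {f: False, a: False}
  {f: True, a: True}


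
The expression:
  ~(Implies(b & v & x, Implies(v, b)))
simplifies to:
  False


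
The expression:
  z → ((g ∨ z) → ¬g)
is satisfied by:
  {g: False, z: False}
  {z: True, g: False}
  {g: True, z: False}


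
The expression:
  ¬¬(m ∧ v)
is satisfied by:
  {m: True, v: True}


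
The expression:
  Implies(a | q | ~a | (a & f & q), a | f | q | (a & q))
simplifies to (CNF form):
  a | f | q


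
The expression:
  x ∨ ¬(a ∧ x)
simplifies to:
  True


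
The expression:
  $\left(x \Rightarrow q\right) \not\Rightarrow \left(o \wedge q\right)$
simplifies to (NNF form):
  $\left(q \wedge \neg o\right) \vee \left(\neg q \wedge \neg x\right)$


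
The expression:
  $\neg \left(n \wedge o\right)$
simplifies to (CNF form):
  $\neg n \vee \neg o$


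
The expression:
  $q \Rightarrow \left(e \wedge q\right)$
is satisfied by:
  {e: True, q: False}
  {q: False, e: False}
  {q: True, e: True}


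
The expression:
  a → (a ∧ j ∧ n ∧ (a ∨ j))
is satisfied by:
  {j: True, n: True, a: False}
  {j: True, n: False, a: False}
  {n: True, j: False, a: False}
  {j: False, n: False, a: False}
  {a: True, j: True, n: True}


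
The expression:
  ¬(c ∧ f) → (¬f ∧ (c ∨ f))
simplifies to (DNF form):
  c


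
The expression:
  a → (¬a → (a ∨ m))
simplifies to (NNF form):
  True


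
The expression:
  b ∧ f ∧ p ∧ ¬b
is never true.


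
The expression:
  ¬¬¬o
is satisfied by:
  {o: False}


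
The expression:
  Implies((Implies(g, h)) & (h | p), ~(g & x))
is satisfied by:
  {h: False, x: False, g: False}
  {g: True, h: False, x: False}
  {x: True, h: False, g: False}
  {g: True, x: True, h: False}
  {h: True, g: False, x: False}
  {g: True, h: True, x: False}
  {x: True, h: True, g: False}


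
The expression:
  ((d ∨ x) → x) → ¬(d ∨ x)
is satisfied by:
  {x: False}


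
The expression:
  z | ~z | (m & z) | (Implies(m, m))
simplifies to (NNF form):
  True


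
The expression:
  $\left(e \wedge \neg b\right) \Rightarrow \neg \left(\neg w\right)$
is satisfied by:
  {w: True, b: True, e: False}
  {w: True, e: False, b: False}
  {b: True, e: False, w: False}
  {b: False, e: False, w: False}
  {w: True, b: True, e: True}
  {w: True, e: True, b: False}
  {b: True, e: True, w: False}


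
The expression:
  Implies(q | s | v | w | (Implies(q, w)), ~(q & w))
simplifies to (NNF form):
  ~q | ~w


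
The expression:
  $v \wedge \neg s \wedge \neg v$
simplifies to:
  $\text{False}$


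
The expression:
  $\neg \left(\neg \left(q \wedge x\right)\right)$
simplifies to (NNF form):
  $q \wedge x$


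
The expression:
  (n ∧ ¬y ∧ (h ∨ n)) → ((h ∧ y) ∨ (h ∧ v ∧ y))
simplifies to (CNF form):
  y ∨ ¬n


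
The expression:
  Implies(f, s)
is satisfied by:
  {s: True, f: False}
  {f: False, s: False}
  {f: True, s: True}


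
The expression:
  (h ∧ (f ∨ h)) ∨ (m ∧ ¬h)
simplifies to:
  h ∨ m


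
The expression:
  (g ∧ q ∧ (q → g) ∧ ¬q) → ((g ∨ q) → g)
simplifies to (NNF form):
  True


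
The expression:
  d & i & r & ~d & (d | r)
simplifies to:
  False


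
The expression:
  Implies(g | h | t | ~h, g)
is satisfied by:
  {g: True}


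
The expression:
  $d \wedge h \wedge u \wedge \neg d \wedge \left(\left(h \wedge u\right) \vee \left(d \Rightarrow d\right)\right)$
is never true.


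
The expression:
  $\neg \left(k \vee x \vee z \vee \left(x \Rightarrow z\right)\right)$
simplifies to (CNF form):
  $\text{False}$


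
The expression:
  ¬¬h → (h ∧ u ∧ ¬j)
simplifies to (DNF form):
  (u ∧ ¬j) ∨ ¬h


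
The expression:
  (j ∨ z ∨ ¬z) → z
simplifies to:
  z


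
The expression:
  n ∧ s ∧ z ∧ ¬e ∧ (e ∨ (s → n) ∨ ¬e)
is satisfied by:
  {z: True, s: True, n: True, e: False}


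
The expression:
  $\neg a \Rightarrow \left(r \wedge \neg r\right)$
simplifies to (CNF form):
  $a$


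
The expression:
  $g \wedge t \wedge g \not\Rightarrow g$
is never true.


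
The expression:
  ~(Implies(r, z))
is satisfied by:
  {r: True, z: False}


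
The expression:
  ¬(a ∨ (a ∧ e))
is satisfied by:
  {a: False}


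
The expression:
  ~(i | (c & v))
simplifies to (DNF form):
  (~c & ~i) | (~i & ~v)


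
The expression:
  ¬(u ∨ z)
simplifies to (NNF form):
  ¬u ∧ ¬z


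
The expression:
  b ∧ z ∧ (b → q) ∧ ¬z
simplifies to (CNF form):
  False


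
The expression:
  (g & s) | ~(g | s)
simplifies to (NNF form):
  (g & s) | (~g & ~s)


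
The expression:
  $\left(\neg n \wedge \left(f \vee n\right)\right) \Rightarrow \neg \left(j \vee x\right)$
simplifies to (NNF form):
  $n \vee \left(\neg j \wedge \neg x\right) \vee \neg f$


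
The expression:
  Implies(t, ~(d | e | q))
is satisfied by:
  {d: False, q: False, t: False, e: False}
  {e: True, d: False, q: False, t: False}
  {q: True, e: False, d: False, t: False}
  {e: True, q: True, d: False, t: False}
  {d: True, e: False, q: False, t: False}
  {e: True, d: True, q: False, t: False}
  {q: True, d: True, e: False, t: False}
  {e: True, q: True, d: True, t: False}
  {t: True, e: False, d: False, q: False}


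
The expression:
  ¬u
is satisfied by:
  {u: False}


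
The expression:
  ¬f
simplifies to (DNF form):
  ¬f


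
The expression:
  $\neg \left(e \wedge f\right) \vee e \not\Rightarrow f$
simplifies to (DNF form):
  $\neg e \vee \neg f$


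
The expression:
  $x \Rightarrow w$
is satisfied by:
  {w: True, x: False}
  {x: False, w: False}
  {x: True, w: True}


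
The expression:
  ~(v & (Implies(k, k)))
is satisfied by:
  {v: False}


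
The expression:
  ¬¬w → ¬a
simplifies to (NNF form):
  ¬a ∨ ¬w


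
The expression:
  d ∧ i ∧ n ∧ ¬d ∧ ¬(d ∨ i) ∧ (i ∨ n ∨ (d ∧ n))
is never true.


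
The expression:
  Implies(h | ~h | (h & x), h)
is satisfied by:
  {h: True}


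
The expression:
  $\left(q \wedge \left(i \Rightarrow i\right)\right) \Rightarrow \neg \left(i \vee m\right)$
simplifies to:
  $\left(\neg i \wedge \neg m\right) \vee \neg q$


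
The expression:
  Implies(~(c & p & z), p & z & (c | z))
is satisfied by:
  {z: True, p: True}


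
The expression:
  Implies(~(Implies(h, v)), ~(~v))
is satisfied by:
  {v: True, h: False}
  {h: False, v: False}
  {h: True, v: True}


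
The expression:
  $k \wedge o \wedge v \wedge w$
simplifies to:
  $k \wedge o \wedge v \wedge w$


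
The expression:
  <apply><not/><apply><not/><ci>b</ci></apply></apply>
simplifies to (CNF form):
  <ci>b</ci>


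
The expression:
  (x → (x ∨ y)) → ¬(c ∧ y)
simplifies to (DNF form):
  ¬c ∨ ¬y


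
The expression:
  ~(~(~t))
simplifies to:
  ~t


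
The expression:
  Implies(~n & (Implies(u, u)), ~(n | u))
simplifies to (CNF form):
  n | ~u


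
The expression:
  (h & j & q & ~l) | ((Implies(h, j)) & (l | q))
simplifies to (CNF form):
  (l | q) & (j | ~h) & (j | l | q) & (j | l | ~h) & (j | q | ~h) & (l | q | ~h) & (j | l | q | ~h)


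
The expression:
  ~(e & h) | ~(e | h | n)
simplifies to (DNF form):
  ~e | ~h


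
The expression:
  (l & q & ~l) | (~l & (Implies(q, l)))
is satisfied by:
  {q: False, l: False}


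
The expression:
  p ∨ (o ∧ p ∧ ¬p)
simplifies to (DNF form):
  p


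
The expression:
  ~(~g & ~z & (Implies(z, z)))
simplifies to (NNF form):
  g | z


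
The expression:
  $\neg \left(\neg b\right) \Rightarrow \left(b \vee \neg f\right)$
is always true.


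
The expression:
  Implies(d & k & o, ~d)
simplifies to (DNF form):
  ~d | ~k | ~o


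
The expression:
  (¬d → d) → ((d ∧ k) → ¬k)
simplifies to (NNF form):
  ¬d ∨ ¬k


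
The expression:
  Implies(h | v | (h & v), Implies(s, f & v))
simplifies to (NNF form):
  ~s | (f & v) | (~h & ~v)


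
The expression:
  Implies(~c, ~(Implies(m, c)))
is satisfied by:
  {c: True, m: True}
  {c: True, m: False}
  {m: True, c: False}


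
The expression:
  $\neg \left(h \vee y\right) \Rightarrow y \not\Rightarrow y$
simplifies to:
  $h \vee y$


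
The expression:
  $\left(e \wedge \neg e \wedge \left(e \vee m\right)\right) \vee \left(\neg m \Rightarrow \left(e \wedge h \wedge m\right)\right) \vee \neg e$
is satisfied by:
  {m: True, e: False}
  {e: False, m: False}
  {e: True, m: True}


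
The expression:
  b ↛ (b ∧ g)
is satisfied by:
  {b: True, g: False}


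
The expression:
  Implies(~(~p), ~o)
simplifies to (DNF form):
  ~o | ~p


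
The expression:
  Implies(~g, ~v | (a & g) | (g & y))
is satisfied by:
  {g: True, v: False}
  {v: False, g: False}
  {v: True, g: True}


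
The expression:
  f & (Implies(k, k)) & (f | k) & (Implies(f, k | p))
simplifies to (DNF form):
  (f & k) | (f & p)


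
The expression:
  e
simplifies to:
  e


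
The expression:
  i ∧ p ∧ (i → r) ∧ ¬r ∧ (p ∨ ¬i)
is never true.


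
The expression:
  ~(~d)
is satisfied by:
  {d: True}


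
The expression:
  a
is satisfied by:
  {a: True}


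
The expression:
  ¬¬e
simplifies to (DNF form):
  e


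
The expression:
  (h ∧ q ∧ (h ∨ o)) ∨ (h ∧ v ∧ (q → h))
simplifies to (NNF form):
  h ∧ (q ∨ v)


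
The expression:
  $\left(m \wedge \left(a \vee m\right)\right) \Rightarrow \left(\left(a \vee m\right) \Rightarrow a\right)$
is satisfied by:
  {a: True, m: False}
  {m: False, a: False}
  {m: True, a: True}


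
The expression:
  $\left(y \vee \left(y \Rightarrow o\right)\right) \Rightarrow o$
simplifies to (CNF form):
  $o$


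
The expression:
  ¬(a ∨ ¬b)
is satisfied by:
  {b: True, a: False}


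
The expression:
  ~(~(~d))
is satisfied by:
  {d: False}


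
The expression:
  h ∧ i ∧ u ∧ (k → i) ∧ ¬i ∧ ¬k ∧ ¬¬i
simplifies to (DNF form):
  False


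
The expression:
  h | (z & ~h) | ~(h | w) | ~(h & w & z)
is always true.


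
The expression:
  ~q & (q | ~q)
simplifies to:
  ~q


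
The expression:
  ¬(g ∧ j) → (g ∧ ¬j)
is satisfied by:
  {g: True}


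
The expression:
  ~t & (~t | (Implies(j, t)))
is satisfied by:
  {t: False}


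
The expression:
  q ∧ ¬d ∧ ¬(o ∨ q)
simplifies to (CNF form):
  False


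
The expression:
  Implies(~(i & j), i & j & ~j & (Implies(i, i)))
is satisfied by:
  {i: True, j: True}


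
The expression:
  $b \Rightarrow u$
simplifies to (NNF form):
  $u \vee \neg b$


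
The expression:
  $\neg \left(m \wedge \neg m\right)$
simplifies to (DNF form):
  $\text{True}$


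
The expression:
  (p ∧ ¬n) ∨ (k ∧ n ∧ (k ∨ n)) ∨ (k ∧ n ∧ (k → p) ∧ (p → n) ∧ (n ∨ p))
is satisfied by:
  {p: True, k: True, n: False}
  {p: True, k: False, n: False}
  {n: True, p: True, k: True}
  {n: True, k: True, p: False}


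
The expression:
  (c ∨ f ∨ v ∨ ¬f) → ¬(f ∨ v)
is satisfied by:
  {v: False, f: False}


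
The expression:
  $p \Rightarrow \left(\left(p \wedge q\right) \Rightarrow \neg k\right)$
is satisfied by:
  {p: False, k: False, q: False}
  {q: True, p: False, k: False}
  {k: True, p: False, q: False}
  {q: True, k: True, p: False}
  {p: True, q: False, k: False}
  {q: True, p: True, k: False}
  {k: True, p: True, q: False}


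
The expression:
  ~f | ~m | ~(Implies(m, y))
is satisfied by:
  {m: False, y: False, f: False}
  {f: True, m: False, y: False}
  {y: True, m: False, f: False}
  {f: True, y: True, m: False}
  {m: True, f: False, y: False}
  {f: True, m: True, y: False}
  {y: True, m: True, f: False}


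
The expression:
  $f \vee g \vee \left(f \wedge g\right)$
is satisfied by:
  {g: True, f: True}
  {g: True, f: False}
  {f: True, g: False}


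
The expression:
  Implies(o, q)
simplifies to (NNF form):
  q | ~o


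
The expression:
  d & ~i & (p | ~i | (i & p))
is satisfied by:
  {d: True, i: False}


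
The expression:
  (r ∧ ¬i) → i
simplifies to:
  i ∨ ¬r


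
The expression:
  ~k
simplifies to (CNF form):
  ~k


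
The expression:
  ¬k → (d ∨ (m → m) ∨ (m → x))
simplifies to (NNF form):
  True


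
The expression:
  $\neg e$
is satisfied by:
  {e: False}


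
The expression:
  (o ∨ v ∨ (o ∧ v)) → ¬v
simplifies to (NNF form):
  ¬v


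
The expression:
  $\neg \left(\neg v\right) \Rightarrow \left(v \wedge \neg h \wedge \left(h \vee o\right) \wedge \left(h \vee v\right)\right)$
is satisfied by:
  {o: True, v: False, h: False}
  {o: False, v: False, h: False}
  {h: True, o: True, v: False}
  {h: True, o: False, v: False}
  {v: True, o: True, h: False}


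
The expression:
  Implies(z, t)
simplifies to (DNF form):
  t | ~z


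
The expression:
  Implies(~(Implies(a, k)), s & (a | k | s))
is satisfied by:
  {k: True, s: True, a: False}
  {k: True, s: False, a: False}
  {s: True, k: False, a: False}
  {k: False, s: False, a: False}
  {a: True, k: True, s: True}
  {a: True, k: True, s: False}
  {a: True, s: True, k: False}


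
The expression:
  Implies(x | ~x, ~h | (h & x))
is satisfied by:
  {x: True, h: False}
  {h: False, x: False}
  {h: True, x: True}


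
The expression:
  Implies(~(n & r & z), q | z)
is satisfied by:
  {q: True, z: True}
  {q: True, z: False}
  {z: True, q: False}


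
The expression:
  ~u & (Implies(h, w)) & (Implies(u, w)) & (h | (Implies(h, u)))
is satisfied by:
  {w: True, u: False, h: False}
  {u: False, h: False, w: False}
  {w: True, h: True, u: False}


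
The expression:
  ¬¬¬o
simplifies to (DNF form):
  ¬o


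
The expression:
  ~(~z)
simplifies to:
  z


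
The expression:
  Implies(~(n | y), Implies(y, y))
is always true.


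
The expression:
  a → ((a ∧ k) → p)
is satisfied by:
  {p: True, k: False, a: False}
  {k: False, a: False, p: False}
  {a: True, p: True, k: False}
  {a: True, k: False, p: False}
  {p: True, k: True, a: False}
  {k: True, p: False, a: False}
  {a: True, k: True, p: True}


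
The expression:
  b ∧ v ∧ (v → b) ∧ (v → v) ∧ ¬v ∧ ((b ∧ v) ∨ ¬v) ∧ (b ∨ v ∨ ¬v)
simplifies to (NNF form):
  False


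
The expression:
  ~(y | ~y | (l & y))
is never true.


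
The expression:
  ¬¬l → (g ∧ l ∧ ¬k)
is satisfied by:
  {g: True, k: False, l: False}
  {k: False, l: False, g: False}
  {g: True, k: True, l: False}
  {k: True, g: False, l: False}
  {l: True, g: True, k: False}


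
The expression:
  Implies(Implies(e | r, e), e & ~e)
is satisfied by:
  {r: True, e: False}


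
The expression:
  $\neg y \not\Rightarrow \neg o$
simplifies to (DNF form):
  $o \wedge \neg y$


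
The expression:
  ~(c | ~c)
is never true.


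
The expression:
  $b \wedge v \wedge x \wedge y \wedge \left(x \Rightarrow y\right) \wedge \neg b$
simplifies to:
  $\text{False}$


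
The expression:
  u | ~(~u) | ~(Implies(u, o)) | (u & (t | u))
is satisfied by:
  {u: True}


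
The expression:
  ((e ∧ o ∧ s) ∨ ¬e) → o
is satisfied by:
  {o: True, e: True}
  {o: True, e: False}
  {e: True, o: False}


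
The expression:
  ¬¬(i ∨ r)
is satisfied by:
  {i: True, r: True}
  {i: True, r: False}
  {r: True, i: False}


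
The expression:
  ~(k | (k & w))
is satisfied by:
  {k: False}


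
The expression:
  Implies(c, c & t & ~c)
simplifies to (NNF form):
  ~c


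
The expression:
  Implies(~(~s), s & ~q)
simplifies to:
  ~q | ~s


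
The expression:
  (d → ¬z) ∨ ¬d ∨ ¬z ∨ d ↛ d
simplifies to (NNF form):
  ¬d ∨ ¬z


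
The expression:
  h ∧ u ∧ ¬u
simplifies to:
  False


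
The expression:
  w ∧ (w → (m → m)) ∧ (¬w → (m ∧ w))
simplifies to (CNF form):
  w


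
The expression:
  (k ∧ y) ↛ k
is never true.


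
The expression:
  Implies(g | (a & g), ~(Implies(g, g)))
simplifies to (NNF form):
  ~g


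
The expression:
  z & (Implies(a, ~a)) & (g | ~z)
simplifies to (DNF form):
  g & z & ~a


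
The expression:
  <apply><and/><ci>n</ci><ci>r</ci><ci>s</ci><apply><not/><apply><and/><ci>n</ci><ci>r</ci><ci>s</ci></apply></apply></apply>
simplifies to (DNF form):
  <false/>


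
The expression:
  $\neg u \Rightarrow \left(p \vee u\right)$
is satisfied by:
  {u: True, p: True}
  {u: True, p: False}
  {p: True, u: False}


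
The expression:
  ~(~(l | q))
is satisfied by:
  {q: True, l: True}
  {q: True, l: False}
  {l: True, q: False}


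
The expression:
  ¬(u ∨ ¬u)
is never true.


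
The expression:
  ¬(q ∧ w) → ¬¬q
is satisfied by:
  {q: True}


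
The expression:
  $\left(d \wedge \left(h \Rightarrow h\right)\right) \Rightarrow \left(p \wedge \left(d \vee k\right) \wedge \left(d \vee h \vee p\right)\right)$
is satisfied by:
  {p: True, d: False}
  {d: False, p: False}
  {d: True, p: True}


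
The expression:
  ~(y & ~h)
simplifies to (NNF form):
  h | ~y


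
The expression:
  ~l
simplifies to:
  ~l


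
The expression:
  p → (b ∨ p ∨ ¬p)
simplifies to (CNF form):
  True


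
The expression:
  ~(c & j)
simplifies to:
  ~c | ~j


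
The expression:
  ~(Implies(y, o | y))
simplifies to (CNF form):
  False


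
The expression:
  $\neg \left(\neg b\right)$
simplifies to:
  $b$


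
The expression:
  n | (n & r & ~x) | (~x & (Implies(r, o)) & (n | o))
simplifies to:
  n | (o & ~x)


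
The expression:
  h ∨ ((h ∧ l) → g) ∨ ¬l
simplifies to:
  True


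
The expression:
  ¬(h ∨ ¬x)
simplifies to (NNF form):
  x ∧ ¬h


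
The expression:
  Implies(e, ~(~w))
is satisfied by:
  {w: True, e: False}
  {e: False, w: False}
  {e: True, w: True}


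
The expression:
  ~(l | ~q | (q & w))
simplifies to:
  q & ~l & ~w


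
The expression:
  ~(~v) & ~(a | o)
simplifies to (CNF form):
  v & ~a & ~o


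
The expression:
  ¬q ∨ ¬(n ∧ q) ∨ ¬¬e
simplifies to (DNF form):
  e ∨ ¬n ∨ ¬q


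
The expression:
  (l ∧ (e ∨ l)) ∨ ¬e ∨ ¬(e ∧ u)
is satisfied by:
  {l: True, u: False, e: False}
  {u: False, e: False, l: False}
  {l: True, e: True, u: False}
  {e: True, u: False, l: False}
  {l: True, u: True, e: False}
  {u: True, l: False, e: False}
  {l: True, e: True, u: True}


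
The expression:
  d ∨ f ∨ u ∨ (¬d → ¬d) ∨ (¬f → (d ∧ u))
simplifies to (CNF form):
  True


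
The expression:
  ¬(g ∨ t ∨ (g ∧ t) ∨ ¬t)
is never true.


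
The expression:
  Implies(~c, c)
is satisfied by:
  {c: True}


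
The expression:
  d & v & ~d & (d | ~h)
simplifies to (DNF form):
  False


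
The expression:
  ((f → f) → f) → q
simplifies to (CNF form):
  q ∨ ¬f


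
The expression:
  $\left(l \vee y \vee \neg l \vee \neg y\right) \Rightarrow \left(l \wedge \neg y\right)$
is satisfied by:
  {l: True, y: False}


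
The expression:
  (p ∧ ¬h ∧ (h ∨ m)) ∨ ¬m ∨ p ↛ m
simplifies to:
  (p ∧ ¬h) ∨ ¬m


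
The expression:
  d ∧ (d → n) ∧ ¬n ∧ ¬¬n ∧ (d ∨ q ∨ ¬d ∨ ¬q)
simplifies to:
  False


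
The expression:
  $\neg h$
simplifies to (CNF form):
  $\neg h$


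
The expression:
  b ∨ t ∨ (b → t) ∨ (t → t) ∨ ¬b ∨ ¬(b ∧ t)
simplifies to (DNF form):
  True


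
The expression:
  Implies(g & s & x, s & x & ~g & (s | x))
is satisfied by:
  {s: False, x: False, g: False}
  {g: True, s: False, x: False}
  {x: True, s: False, g: False}
  {g: True, x: True, s: False}
  {s: True, g: False, x: False}
  {g: True, s: True, x: False}
  {x: True, s: True, g: False}


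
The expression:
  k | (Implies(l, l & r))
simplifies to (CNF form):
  k | r | ~l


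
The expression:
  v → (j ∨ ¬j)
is always true.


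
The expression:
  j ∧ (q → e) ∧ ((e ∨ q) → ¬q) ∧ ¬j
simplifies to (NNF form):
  False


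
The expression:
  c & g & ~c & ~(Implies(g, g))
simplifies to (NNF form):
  False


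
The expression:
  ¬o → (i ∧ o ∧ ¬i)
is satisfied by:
  {o: True}


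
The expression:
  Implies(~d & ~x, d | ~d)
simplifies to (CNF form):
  True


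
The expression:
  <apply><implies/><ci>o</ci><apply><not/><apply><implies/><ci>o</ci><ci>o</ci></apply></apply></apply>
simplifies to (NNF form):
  <apply><not/><ci>o</ci></apply>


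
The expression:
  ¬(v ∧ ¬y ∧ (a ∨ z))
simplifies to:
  y ∨ (¬a ∧ ¬z) ∨ ¬v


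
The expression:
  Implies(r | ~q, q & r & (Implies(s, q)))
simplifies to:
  q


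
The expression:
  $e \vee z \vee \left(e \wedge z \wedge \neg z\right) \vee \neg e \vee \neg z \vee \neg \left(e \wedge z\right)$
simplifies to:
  $\text{True}$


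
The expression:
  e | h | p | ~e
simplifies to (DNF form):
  True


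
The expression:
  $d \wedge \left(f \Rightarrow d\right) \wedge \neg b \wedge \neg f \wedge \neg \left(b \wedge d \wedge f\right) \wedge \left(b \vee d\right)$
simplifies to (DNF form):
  $d \wedge \neg b \wedge \neg f$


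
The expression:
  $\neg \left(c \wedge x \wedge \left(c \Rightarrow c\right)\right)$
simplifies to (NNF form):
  $\neg c \vee \neg x$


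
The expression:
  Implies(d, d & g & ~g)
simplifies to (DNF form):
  ~d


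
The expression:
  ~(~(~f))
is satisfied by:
  {f: False}


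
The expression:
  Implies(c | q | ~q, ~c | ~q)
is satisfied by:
  {c: False, q: False}
  {q: True, c: False}
  {c: True, q: False}


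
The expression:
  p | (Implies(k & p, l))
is always true.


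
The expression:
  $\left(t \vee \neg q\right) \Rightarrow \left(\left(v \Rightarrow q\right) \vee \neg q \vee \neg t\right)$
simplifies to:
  $\text{True}$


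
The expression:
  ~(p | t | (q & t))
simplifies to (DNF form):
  ~p & ~t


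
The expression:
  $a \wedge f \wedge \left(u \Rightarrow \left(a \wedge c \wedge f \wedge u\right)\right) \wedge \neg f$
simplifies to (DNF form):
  $\text{False}$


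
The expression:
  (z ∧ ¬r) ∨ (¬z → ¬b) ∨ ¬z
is always true.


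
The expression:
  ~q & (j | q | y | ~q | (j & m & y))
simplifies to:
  ~q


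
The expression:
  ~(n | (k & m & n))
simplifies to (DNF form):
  ~n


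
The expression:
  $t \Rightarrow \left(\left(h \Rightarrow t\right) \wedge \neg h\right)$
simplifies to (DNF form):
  $\neg h \vee \neg t$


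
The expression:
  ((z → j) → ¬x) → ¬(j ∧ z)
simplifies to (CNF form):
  x ∨ ¬j ∨ ¬z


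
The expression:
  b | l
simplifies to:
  b | l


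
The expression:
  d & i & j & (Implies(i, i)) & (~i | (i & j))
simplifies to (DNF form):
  d & i & j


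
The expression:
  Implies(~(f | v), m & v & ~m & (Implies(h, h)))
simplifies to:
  f | v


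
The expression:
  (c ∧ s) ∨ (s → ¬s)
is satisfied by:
  {c: True, s: False}
  {s: False, c: False}
  {s: True, c: True}


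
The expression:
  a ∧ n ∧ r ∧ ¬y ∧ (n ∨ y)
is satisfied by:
  {r: True, a: True, n: True, y: False}


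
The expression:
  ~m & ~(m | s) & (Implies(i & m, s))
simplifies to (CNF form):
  ~m & ~s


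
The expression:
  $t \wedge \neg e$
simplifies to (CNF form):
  $t \wedge \neg e$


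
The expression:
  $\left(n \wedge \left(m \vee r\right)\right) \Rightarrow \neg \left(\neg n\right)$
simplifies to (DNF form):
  $\text{True}$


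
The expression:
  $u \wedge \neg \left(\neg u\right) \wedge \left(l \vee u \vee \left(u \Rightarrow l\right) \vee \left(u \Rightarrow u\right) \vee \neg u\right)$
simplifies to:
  $u$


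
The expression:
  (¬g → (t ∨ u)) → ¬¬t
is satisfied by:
  {t: True, u: False, g: False}
  {t: True, g: True, u: False}
  {t: True, u: True, g: False}
  {t: True, g: True, u: True}
  {g: False, u: False, t: False}


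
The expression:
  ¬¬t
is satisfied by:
  {t: True}


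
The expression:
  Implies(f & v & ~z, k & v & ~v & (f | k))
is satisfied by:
  {z: True, v: False, f: False}
  {v: False, f: False, z: False}
  {f: True, z: True, v: False}
  {f: True, v: False, z: False}
  {z: True, v: True, f: False}
  {v: True, z: False, f: False}
  {f: True, v: True, z: True}


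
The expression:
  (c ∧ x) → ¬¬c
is always true.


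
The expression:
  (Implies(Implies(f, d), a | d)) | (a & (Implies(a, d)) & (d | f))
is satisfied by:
  {a: True, d: True, f: True}
  {a: True, d: True, f: False}
  {a: True, f: True, d: False}
  {a: True, f: False, d: False}
  {d: True, f: True, a: False}
  {d: True, f: False, a: False}
  {f: True, d: False, a: False}


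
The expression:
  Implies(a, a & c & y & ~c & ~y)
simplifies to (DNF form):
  ~a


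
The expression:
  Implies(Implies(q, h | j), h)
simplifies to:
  h | (q & ~j)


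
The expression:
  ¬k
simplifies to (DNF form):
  ¬k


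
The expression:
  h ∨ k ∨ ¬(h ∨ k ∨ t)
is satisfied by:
  {k: True, h: True, t: False}
  {k: True, h: False, t: False}
  {h: True, k: False, t: False}
  {k: False, h: False, t: False}
  {k: True, t: True, h: True}
  {k: True, t: True, h: False}
  {t: True, h: True, k: False}


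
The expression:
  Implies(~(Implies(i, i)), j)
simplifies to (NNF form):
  True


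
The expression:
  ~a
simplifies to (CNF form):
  ~a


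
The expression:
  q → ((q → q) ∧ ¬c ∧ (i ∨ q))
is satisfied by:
  {c: False, q: False}
  {q: True, c: False}
  {c: True, q: False}


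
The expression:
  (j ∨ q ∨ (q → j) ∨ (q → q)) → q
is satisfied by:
  {q: True}


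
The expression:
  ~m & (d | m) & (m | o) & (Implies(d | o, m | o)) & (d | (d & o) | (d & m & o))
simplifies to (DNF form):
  d & o & ~m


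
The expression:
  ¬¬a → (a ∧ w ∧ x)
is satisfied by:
  {x: True, w: True, a: False}
  {x: True, w: False, a: False}
  {w: True, x: False, a: False}
  {x: False, w: False, a: False}
  {x: True, a: True, w: True}


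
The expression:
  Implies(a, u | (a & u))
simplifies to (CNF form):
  u | ~a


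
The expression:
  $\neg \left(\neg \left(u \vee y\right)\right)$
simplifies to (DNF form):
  $u \vee y$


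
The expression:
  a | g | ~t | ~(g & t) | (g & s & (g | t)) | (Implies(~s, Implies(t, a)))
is always true.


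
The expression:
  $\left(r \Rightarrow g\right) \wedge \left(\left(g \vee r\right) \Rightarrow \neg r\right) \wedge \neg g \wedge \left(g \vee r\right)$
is never true.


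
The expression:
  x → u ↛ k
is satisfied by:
  {u: True, k: False, x: False}
  {k: False, x: False, u: False}
  {u: True, k: True, x: False}
  {k: True, u: False, x: False}
  {x: True, u: True, k: False}


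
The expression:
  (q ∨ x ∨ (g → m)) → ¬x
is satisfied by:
  {x: False}


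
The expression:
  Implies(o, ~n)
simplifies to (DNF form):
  ~n | ~o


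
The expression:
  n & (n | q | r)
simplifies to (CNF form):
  n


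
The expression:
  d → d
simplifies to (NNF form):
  True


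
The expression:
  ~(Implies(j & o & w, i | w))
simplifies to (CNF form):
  False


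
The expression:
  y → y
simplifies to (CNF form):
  True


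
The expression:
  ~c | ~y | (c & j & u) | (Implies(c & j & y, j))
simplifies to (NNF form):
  True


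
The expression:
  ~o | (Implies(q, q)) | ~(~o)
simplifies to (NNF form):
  True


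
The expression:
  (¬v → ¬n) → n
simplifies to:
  n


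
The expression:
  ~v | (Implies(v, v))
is always true.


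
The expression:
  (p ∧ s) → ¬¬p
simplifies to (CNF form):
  True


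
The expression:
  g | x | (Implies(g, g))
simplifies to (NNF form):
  True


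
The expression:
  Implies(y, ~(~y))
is always true.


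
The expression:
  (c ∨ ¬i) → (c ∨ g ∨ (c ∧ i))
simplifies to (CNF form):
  c ∨ g ∨ i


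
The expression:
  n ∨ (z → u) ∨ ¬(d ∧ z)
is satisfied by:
  {n: True, u: True, z: False, d: False}
  {n: True, u: False, z: False, d: False}
  {u: True, n: False, z: False, d: False}
  {n: False, u: False, z: False, d: False}
  {n: True, d: True, u: True, z: False}
  {n: True, d: True, u: False, z: False}
  {d: True, u: True, n: False, z: False}
  {d: True, n: False, u: False, z: False}
  {n: True, z: True, u: True, d: False}
  {n: True, z: True, u: False, d: False}
  {z: True, u: True, n: False, d: False}
  {z: True, n: False, u: False, d: False}
  {d: True, z: True, n: True, u: True}
  {d: True, z: True, n: True, u: False}
  {d: True, z: True, u: True, n: False}


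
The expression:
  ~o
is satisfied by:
  {o: False}


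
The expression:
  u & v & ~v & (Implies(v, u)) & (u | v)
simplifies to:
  False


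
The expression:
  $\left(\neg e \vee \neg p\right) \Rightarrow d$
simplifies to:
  $d \vee \left(e \wedge p\right)$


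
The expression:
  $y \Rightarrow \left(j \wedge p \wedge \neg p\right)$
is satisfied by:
  {y: False}


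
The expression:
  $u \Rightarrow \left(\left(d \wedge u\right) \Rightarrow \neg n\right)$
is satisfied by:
  {u: False, d: False, n: False}
  {n: True, u: False, d: False}
  {d: True, u: False, n: False}
  {n: True, d: True, u: False}
  {u: True, n: False, d: False}
  {n: True, u: True, d: False}
  {d: True, u: True, n: False}


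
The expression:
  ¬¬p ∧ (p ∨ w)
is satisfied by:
  {p: True}
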